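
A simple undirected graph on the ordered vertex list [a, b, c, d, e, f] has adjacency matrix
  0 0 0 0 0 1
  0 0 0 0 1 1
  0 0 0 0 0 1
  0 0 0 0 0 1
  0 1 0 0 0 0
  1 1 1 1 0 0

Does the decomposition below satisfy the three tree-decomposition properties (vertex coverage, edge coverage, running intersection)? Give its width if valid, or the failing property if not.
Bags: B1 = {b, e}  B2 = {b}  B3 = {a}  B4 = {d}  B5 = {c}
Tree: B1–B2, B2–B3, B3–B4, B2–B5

No — vertex f appears in no bag.

A tree decomposition must satisfy three properties: every vertex lies in some bag; for every edge, both endpoints lie together in some bag; and for every vertex, the bags containing it form a connected subtree. Here vertex f appears in no bag, so the decomposition is invalid.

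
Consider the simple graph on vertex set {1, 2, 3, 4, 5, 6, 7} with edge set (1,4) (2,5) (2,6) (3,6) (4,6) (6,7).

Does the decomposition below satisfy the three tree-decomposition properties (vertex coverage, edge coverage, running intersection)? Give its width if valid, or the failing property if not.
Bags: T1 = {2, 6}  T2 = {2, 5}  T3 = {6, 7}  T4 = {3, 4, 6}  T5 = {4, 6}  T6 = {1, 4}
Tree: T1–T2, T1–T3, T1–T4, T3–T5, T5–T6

No — bags containing vertex 4 are not connected in the tree.

A tree decomposition must satisfy three properties: every vertex lies in some bag; for every edge, both endpoints lie together in some bag; and for every vertex, the bags containing it form a connected subtree. Here bags containing vertex 4 are not connected in the tree, so the decomposition is invalid.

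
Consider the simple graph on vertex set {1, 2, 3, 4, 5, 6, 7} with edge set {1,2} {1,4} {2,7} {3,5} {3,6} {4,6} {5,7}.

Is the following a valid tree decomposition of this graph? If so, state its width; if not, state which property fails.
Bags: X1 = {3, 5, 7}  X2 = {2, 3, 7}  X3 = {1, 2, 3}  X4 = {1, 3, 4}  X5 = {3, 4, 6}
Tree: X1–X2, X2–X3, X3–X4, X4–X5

Yes; width 2.

Every vertex of G appears in some bag (union = {1, 2, 3, 4, 5, 6, 7}); every edge is covered by a bag; and for each vertex v the set of bags containing v is connected in the bag tree. The decomposition is therefore valid. The largest bag has 3 vertices, so the width is 2.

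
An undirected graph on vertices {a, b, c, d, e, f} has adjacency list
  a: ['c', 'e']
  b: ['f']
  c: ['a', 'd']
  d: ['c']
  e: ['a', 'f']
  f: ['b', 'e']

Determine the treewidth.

A width-1 tree decomposition is:
Bags: B1 = {a, e}  B2 = {a, c}  B3 = {c, d}  B4 = {e, f}  B5 = {b, f}
Tree: B1–B2, B2–B3, B1–B4, B4–B5
The largest bag has 2 vertices, giving width 1; this decomposition certifies tw(G) ≤ 1. Since G has at least one edge (e.g. e–a), it is not an edgeless graph, so tw(G) ≥ 1. Hence tw(G) = 1 exactly.

1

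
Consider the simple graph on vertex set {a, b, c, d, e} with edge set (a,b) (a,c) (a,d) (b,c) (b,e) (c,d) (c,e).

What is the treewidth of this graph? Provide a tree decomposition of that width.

The largest bag has 3 vertices, giving width 2; this decomposition certifies tw(G) ≤ 2. For the lower bound, the 3 vertices {b, c, e} are pairwise adjacent, and any tree decomposition puts a clique entirely inside one bag — forcing width ≥ 2. Therefore the treewidth is 2.

Treewidth 2.
One such decomposition:
Bags: B1 = {a, b, c}  B2 = {b, c, e}  B3 = {a, c, d}
Tree: B1–B2, B1–B3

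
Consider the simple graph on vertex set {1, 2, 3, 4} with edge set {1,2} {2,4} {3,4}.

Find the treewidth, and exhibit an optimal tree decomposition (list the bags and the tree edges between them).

Every bag has size at most 2, so the width is 2 − 1 = 1 and tw(G) ≤ 1. Since G has at least one edge (e.g. 3–4), it is not an edgeless graph, so tw(G) ≥ 1. Combining the bounds, tw(G) = 1.

Treewidth 1.
One optimal decomposition is:
Bags: B1 = {3, 4}  B2 = {2, 4}  B3 = {1, 2}
Tree: B1–B2, B2–B3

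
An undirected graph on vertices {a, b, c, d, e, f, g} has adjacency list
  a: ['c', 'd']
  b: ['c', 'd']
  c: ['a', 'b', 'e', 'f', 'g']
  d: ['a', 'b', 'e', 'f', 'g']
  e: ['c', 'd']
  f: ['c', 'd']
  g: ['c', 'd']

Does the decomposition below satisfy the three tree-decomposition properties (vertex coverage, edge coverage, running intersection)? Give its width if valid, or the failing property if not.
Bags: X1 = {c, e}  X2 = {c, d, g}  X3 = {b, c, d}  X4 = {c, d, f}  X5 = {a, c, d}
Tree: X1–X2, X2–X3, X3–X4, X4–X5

A tree decomposition must satisfy three properties: every vertex lies in some bag; for every edge, both endpoints lie together in some bag; and for every vertex, the bags containing it form a connected subtree. Here edge (d,e) lies in no bag, so the decomposition is invalid.

No — edge (d,e) lies in no bag.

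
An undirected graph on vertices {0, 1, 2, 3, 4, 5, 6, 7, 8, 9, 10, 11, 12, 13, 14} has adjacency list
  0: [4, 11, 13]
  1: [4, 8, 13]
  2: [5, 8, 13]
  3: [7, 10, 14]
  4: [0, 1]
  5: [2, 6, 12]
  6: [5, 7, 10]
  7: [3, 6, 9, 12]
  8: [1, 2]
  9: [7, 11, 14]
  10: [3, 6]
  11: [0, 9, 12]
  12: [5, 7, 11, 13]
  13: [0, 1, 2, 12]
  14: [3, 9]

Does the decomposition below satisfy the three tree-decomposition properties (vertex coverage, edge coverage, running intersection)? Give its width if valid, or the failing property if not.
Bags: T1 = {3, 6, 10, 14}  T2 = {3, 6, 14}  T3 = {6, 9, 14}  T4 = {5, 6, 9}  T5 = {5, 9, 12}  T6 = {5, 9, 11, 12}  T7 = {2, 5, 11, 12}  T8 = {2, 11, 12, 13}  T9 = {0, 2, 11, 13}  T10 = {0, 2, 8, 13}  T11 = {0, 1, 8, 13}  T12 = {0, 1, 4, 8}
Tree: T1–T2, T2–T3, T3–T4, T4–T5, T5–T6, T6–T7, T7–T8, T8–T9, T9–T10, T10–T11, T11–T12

No — vertex 7 appears in no bag.

A tree decomposition must satisfy three properties: every vertex lies in some bag; for every edge, both endpoints lie together in some bag; and for every vertex, the bags containing it form a connected subtree. Here vertex 7 appears in no bag, so the decomposition is invalid.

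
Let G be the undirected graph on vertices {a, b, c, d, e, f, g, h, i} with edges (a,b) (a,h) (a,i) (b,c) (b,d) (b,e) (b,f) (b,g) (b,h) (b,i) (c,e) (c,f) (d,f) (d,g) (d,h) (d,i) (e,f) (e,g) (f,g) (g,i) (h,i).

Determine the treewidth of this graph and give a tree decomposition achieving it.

Treewidth 3.
Bags: B1 = {b, d, f, g}  B2 = {b, d, g, i}  B3 = {b, e, f, g}  B4 = {b, d, h, i}  B5 = {a, b, h, i}  B6 = {b, c, e, f}
Tree: B1–B2, B1–B3, B2–B4, B4–B5, B3–B6

Every bag has size at most 4, so the width is 4 − 1 = 3 and tw(G) ≤ 3. For the lower bound, the 4 vertices {b, d, f, g} are pairwise adjacent, and any tree decomposition puts a clique entirely inside one bag — forcing width ≥ 3. The upper and lower bounds meet at 3, so that is the treewidth.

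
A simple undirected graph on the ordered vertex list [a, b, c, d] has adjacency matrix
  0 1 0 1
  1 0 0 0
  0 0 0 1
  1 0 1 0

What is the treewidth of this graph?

1

A width-1 tree decomposition is:
Bags: B1 = {a, b}  B2 = {a, d}  B3 = {c, d}
Tree: B1–B2, B2–B3
Each bag holds 2 vertices, so the decomposition has width 1, which upper-bounds the treewidth. G has an edge, so its treewidth is at least 1. Combining the bounds, tw(G) = 1.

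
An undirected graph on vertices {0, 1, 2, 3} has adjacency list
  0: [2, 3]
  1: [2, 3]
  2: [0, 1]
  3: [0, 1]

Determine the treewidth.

2

A width-2 tree decomposition is:
Bags: B1 = {0, 1, 3}  B2 = {0, 1, 2}
Tree: B1–B2
Each bag holds 3 vertices, so the decomposition has width 2, which upper-bounds the treewidth. For the lower bound, G contains the cycle 0–3–1–2–0, so G is not a forest; only forests have treewidth ≤ 1, hence tw(G) ≥ 2. Therefore the treewidth is 2.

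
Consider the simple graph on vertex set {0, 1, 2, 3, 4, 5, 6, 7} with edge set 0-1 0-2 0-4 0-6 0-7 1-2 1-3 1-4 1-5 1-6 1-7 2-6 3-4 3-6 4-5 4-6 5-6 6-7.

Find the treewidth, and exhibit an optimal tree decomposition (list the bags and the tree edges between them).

Every bag has size at most 4, so the width is 4 − 1 = 3 and tw(G) ≤ 3. On the other hand G contains the 4-clique {0, 1, 2, 6}. A clique must lie in a single bag of any decomposition, so no decomposition can have width below 3. Combining the bounds, tw(G) = 3.

Treewidth 3.
One such decomposition:
Bags: B1 = {1, 4, 5, 6}  B2 = {0, 1, 4, 6}  B3 = {1, 3, 4, 6}  B4 = {0, 1, 2, 6}  B5 = {0, 1, 6, 7}
Tree: B1–B2, B1–B3, B2–B4, B2–B5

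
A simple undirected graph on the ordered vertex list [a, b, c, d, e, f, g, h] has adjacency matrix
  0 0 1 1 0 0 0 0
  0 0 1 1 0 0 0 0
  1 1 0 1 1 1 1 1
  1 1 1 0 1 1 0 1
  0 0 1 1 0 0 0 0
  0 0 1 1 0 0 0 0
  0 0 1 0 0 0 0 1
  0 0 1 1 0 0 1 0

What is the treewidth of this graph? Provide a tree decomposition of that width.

The largest bag has 3 vertices, giving width 2; this decomposition certifies tw(G) ≤ 2. Conversely, {c, d, f} is a clique of size 3, and the vertices of any clique must share a bag in every tree decomposition; so some bag has ≥ 3 vertices and tw(G) ≥ 2. Combining the bounds, tw(G) = 2.

Treewidth 2.
Bags: B1 = {c, d, h}  B2 = {b, c, d}  B3 = {a, c, d}  B4 = {c, d, f}  B5 = {c, g, h}  B6 = {c, d, e}
Tree: B1–B2, B1–B3, B3–B4, B1–B5, B4–B6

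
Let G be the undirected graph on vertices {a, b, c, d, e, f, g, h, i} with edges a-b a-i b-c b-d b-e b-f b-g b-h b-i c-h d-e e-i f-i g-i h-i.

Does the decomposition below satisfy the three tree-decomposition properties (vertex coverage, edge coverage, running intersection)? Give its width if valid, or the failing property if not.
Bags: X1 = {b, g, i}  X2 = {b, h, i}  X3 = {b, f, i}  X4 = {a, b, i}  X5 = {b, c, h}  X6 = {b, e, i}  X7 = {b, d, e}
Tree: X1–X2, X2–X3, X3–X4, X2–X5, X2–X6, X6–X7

Every vertex of G appears in some bag (union = {a, b, c, d, e, f, g, h, i}); every edge is covered by a bag; and for each vertex v the set of bags containing v is connected in the bag tree. The decomposition is therefore valid. The largest bag has 3 vertices, so the width is 2.

Yes; width 2.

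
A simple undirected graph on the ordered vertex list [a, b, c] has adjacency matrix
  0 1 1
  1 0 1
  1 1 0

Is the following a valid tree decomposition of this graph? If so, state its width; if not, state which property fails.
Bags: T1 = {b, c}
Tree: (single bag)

No — vertex a appears in no bag.

A tree decomposition must satisfy three properties: every vertex lies in some bag; for every edge, both endpoints lie together in some bag; and for every vertex, the bags containing it form a connected subtree. Here vertex a appears in no bag, so the decomposition is invalid.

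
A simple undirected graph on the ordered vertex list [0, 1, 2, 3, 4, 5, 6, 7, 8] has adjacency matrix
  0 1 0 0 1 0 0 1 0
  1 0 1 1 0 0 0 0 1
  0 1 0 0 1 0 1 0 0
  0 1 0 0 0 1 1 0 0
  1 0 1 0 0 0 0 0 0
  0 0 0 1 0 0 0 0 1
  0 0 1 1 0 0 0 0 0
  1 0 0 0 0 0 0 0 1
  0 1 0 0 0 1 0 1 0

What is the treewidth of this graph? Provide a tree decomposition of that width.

Every bag has size at most 4, so the width is 4 − 1 = 3 and tw(G) ≤ 3. For the lower bound: the 4 vertex sets {5,7,8}, {3}, {1}, {0,2,4,6} are disjoint, each induces a connected subgraph, and every pair is joined by at least one edge of G. Contracting each set to a single vertex therefore yields K_{4} as a minor, and since treewidth is minor-monotone, tw(G) ≥ tw(K_{4}) = 3. The upper and lower bounds meet at 3, so that is the treewidth.

Treewidth 3.
One optimal decomposition is:
Bags: B1 = {3, 5, 7, 8}  B2 = {1, 3, 7, 8}  B3 = {0, 1, 3, 7}  B4 = {0, 1, 3, 6}  B5 = {0, 1, 2, 6}  B6 = {0, 2, 4, 6}
Tree: B1–B2, B2–B3, B3–B4, B4–B5, B5–B6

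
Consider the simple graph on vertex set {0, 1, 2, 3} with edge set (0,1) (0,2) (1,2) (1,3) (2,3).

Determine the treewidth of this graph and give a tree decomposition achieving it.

Treewidth 2.
One optimal decomposition is:
Bags: B1 = {0, 1, 2}  B2 = {1, 2, 3}
Tree: B1–B2

Every bag has size at most 3, so the width is 3 − 1 = 2 and tw(G) ≤ 2. On the other hand G contains the 3-clique {0, 1, 2}. A clique must lie in a single bag of any decomposition, so no decomposition can have width below 2. The upper and lower bounds meet at 2, so that is the treewidth.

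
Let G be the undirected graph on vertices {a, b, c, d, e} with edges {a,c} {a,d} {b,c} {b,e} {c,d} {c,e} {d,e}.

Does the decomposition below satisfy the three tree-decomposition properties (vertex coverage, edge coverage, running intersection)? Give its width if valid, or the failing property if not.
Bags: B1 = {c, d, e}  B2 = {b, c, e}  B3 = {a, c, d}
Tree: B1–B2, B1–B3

Checking the three conditions: (i) the bags cover all of {a, b, c, d, e}; (ii) for each edge, some bag contains both endpoints; (iii) the bags containing any fixed vertex form a subtree. All hold, so the decomposition is valid with width 3 − 1 = 2.

Yes; width 2.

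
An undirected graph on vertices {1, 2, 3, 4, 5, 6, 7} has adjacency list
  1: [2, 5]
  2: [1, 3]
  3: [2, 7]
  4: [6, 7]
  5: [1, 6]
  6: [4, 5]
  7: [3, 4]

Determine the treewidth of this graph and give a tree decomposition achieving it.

Treewidth 2.
One such decomposition:
Bags: B1 = {4, 5, 6}  B2 = {1, 4, 5}  B3 = {1, 2, 4}  B4 = {2, 3, 4}  B5 = {3, 4, 7}
Tree: B1–B2, B2–B3, B3–B4, B4–B5

The largest bag has 3 vertices, giving width 2; this decomposition certifies tw(G) ≤ 2. Since 4–6–5–1–2–3–7–4 is a cycle in G, G is not acyclic. Forests are exactly the graphs of treewidth ≤ 1, so tw(G) ≥ 2. Combining the bounds, tw(G) = 2.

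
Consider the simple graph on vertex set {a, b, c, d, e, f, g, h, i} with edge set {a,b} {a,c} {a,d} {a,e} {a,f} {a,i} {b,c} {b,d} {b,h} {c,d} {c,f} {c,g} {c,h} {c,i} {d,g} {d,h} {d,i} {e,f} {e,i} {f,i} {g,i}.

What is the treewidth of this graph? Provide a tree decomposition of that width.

Every bag has size at most 4, so the width is 4 − 1 = 3 and tw(G) ≤ 3. Conversely, {a, e, f, i} is a clique of size 4, and the vertices of any clique must share a bag in every tree decomposition; so some bag has ≥ 4 vertices and tw(G) ≥ 3. Combining the bounds, tw(G) = 3.

Treewidth 3.
Bags: B1 = {a, c, d, i}  B2 = {a, b, c, d}  B3 = {c, d, g, i}  B4 = {b, c, d, h}  B5 = {a, c, f, i}  B6 = {a, e, f, i}
Tree: B1–B2, B1–B3, B2–B4, B1–B5, B5–B6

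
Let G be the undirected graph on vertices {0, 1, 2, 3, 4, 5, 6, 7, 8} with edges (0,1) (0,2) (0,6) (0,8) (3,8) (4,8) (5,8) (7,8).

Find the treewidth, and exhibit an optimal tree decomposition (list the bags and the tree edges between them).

Treewidth 1.
Bags: B1 = {3, 8}  B2 = {0, 8}  B3 = {0, 6}  B4 = {0, 1}  B5 = {7, 8}  B6 = {5, 8}  B7 = {0, 2}  B8 = {4, 8}
Tree: B1–B2, B2–B3, B2–B4, B1–B5, B1–B6, B2–B7, B5–B8

The largest bag has 2 vertices, giving width 1; this decomposition certifies tw(G) ≤ 1. Since G has at least one edge (e.g. 3–8), it is not an edgeless graph, so tw(G) ≥ 1. Hence tw(G) = 1 exactly.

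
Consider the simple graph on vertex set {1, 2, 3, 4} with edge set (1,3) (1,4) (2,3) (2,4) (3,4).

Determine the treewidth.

A width-2 tree decomposition is:
Bags: B1 = {1, 3, 4}  B2 = {2, 3, 4}
Tree: B1–B2
The largest bag has 3 vertices, giving width 2; this decomposition certifies tw(G) ≤ 2. On the other hand G contains the 3-clique {1, 3, 4}. A clique must lie in a single bag of any decomposition, so no decomposition can have width below 2. The upper and lower bounds meet at 2, so that is the treewidth.

2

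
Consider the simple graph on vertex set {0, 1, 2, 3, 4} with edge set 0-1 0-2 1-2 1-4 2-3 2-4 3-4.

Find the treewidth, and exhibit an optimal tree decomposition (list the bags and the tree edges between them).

The largest bag has 3 vertices, giving width 2; this decomposition certifies tw(G) ≤ 2. Conversely, {0, 1, 2} is a clique of size 3, and the vertices of any clique must share a bag in every tree decomposition; so some bag has ≥ 3 vertices and tw(G) ≥ 2. Hence tw(G) = 2 exactly.

Treewidth 2.
One such decomposition:
Bags: B1 = {1, 2, 4}  B2 = {2, 3, 4}  B3 = {0, 1, 2}
Tree: B1–B2, B1–B3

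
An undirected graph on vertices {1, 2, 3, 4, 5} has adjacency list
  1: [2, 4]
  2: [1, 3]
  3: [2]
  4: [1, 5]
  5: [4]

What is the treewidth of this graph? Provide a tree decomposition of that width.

Treewidth 1.
Bags: B1 = {4, 5}  B2 = {1, 4}  B3 = {1, 2}  B4 = {2, 3}
Tree: B1–B2, B2–B3, B3–B4

Each bag holds 2 vertices, so the decomposition has width 1, which upper-bounds the treewidth. Any graph with an edge has treewidth ≥ 1, and G has the edge 5–4. Therefore the treewidth is 1.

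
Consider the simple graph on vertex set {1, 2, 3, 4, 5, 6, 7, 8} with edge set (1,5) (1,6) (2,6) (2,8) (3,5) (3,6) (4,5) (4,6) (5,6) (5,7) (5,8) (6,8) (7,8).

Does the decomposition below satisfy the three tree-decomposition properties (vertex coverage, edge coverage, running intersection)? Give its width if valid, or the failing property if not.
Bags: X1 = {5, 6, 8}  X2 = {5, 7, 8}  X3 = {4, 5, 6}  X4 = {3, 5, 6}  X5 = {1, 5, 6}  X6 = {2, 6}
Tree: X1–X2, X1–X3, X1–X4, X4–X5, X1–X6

A tree decomposition must satisfy three properties: every vertex lies in some bag; for every edge, both endpoints lie together in some bag; and for every vertex, the bags containing it form a connected subtree. Here edge (8,2) lies in no bag, so the decomposition is invalid.

No — edge (8,2) lies in no bag.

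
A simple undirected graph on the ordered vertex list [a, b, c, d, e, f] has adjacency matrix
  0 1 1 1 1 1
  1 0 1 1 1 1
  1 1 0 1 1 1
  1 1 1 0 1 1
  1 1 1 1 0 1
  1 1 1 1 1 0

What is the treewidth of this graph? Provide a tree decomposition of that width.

A single bag containing all 6 vertices is trivially a valid decomposition of width 5. On the other hand G contains the 6-clique {a, b, c, d, e, f}. A clique must lie in a single bag of any decomposition, so no decomposition can have width below 5. Hence tw(G) = 5 exactly.

Treewidth 5.
Bags: B1 = {a, b, c, d, e, f}
Tree: (single bag)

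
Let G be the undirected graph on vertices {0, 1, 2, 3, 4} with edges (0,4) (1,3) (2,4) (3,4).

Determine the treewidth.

A width-1 tree decomposition is:
Bags: B1 = {3, 4}  B2 = {0, 4}  B3 = {2, 4}  B4 = {1, 3}
Tree: B1–B2, B2–B3, B1–B4
Every bag has size at most 2, so the width is 2 − 1 = 1 and tw(G) ≤ 1. Any graph with an edge has treewidth ≥ 1, and G has the edge 4–3. Therefore the treewidth is 1.

1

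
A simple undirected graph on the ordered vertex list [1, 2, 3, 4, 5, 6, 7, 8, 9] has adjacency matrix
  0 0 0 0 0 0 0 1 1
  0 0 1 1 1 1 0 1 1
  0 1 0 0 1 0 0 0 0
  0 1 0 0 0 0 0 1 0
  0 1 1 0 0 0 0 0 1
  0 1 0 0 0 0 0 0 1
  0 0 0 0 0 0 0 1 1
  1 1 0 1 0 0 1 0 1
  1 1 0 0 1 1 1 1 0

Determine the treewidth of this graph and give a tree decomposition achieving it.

Every bag has size at most 3, so the width is 3 − 1 = 2 and tw(G) ≤ 2. For the lower bound, the 3 vertices {1, 8, 9} are pairwise adjacent, and any tree decomposition puts a clique entirely inside one bag — forcing width ≥ 2. Combining the bounds, tw(G) = 2.

Treewidth 2.
Bags: B1 = {2, 5, 9}  B2 = {2, 8, 9}  B3 = {2, 3, 5}  B4 = {7, 8, 9}  B5 = {2, 6, 9}  B6 = {1, 8, 9}  B7 = {2, 4, 8}
Tree: B1–B2, B1–B3, B2–B4, B1–B5, B4–B6, B2–B7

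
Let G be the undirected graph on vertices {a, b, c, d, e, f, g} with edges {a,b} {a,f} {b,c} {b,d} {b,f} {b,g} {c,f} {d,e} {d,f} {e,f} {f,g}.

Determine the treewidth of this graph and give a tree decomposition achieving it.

Treewidth 2.
One such decomposition:
Bags: B1 = {b, d, f}  B2 = {b, f, g}  B3 = {b, c, f}  B4 = {d, e, f}  B5 = {a, b, f}
Tree: B1–B2, B1–B3, B1–B4, B1–B5

Each bag holds 3 vertices, so the decomposition has width 2, which upper-bounds the treewidth. Conversely, {d, e, f} is a clique of size 3, and the vertices of any clique must share a bag in every tree decomposition; so some bag has ≥ 3 vertices and tw(G) ≥ 2. Combining the bounds, tw(G) = 2.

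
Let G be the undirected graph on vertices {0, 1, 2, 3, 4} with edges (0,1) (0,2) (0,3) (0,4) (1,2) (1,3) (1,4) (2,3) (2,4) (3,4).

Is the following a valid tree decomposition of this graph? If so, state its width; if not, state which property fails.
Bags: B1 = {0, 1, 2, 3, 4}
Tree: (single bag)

Every vertex of G appears in some bag (union = {0, 1, 2, 3, 4}); every edge is covered by a bag; and for each vertex v the set of bags containing v is connected in the bag tree. The decomposition is therefore valid. The largest bag has 5 vertices, so the width is 4.

Yes; width 4.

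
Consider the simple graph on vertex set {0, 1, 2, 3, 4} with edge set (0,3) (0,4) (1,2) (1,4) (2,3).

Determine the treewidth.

2

A width-2 tree decomposition is:
Bags: B1 = {1, 2, 4}  B2 = {2, 3, 4}  B3 = {0, 3, 4}
Tree: B1–B2, B2–B3
Each bag holds 3 vertices, so the decomposition has width 2, which upper-bounds the treewidth. Since 4–1–2–3–0–4 is a cycle in G, G is not acyclic. Forests are exactly the graphs of treewidth ≤ 1, so tw(G) ≥ 2. Combining the bounds, tw(G) = 2.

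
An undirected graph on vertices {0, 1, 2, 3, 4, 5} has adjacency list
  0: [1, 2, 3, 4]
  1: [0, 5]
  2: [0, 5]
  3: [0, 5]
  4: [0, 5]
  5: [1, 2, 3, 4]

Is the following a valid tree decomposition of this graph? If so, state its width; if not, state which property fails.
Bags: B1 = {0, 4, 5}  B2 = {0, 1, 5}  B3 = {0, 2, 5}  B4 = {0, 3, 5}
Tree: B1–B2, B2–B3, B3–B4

Every vertex of G appears in some bag (union = {0, 1, 2, 3, 4, 5}); every edge is covered by a bag; and for each vertex v the set of bags containing v is connected in the bag tree. The decomposition is therefore valid. The largest bag has 3 vertices, so the width is 2.

Yes; width 2.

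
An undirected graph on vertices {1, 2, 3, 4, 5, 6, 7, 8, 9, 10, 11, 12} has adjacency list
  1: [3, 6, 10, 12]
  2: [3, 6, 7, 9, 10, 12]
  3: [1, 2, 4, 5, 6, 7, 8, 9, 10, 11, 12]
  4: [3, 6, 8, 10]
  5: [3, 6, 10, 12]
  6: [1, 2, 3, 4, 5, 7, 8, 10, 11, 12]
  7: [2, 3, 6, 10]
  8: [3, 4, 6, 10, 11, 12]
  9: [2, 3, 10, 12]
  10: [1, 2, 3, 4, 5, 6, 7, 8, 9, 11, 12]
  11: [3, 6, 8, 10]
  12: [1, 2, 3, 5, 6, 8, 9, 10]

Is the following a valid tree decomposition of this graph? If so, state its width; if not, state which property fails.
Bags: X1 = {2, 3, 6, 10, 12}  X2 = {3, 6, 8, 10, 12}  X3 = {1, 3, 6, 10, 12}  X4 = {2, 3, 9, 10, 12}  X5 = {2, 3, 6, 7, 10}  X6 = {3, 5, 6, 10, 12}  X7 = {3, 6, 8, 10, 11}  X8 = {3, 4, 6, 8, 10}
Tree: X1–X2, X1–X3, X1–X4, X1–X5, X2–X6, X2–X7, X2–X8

Yes; width 4.

Checking the three conditions: (i) the bags cover all of {1, 2, 3, 4, 5, 6, 7, 8, 9, 10, 11, 12}; (ii) for each edge, some bag contains both endpoints; (iii) the bags containing any fixed vertex form a subtree. All hold, so the decomposition is valid with width 5 − 1 = 4.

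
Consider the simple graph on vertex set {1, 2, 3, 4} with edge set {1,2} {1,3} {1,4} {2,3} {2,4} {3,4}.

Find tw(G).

A width-3 tree decomposition is:
Bags: B1 = {1, 2, 3, 4}
Tree: (single bag)
With just one bag of size 4, the width is 4 − 1 = 3, so tw(G) ≤ 3. Conversely, {1, 2, 3, 4} is a clique of size 4, and the vertices of any clique must share a bag in every tree decomposition; so some bag has ≥ 4 vertices and tw(G) ≥ 3. Combining the bounds, tw(G) = 3.

3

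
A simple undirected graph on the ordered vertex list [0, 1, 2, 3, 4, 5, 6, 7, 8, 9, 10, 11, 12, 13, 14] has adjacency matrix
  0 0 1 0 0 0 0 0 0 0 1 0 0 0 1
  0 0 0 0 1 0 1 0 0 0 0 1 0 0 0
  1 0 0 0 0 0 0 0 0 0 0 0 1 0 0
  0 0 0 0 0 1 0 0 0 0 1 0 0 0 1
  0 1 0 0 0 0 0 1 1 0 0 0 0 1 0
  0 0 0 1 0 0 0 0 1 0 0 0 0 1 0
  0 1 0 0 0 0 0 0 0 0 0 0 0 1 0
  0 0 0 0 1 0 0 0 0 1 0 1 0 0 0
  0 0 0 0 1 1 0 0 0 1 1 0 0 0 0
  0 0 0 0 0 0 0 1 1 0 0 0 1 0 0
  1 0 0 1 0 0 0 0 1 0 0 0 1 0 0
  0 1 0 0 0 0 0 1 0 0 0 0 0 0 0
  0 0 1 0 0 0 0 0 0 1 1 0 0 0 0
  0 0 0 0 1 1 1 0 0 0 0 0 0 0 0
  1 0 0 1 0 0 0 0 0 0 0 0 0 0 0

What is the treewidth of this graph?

A width-3 tree decomposition is:
Bags: B1 = {0, 2, 3, 14}  B2 = {0, 2, 3, 10}  B3 = {2, 3, 10, 12}  B4 = {3, 5, 10, 12}  B5 = {5, 8, 10, 12}  B6 = {5, 8, 9, 12}  B7 = {5, 8, 9, 13}  B8 = {4, 8, 9, 13}  B9 = {4, 7, 9, 13}  B10 = {4, 6, 7, 13}  B11 = {1, 4, 6, 7}  B12 = {1, 6, 7, 11}
Tree: B1–B2, B2–B3, B3–B4, B4–B5, B5–B6, B6–B7, B7–B8, B8–B9, B9–B10, B10–B11, B11–B12
Every bag has size at most 4, so the width is 4 − 1 = 3 and tw(G) ≤ 3. For the lower bound: the 4 vertex sets {0,2,14}, {3}, {10}, {5,8,9,12} are disjoint, each induces a connected subgraph, and every pair is joined by at least one edge of G. Contracting each set to a single vertex therefore yields K_{4} as a minor, and since treewidth is minor-monotone, tw(G) ≥ tw(K_{4}) = 3. Hence tw(G) = 3 exactly.

3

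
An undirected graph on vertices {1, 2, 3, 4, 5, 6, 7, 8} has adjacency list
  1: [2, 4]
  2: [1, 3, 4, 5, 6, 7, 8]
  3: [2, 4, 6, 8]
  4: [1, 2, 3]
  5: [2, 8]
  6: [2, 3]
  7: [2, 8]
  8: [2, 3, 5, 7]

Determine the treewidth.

2

A width-2 tree decomposition is:
Bags: B1 = {1, 2, 4}  B2 = {2, 3, 4}  B3 = {2, 3, 8}  B4 = {2, 3, 6}  B5 = {2, 7, 8}  B6 = {2, 5, 8}
Tree: B1–B2, B2–B3, B3–B4, B3–B5, B5–B6
The largest bag has 3 vertices, giving width 2; this decomposition certifies tw(G) ≤ 2. On the other hand G contains the 3-clique {1, 2, 4}. A clique must lie in a single bag of any decomposition, so no decomposition can have width below 2. The upper and lower bounds meet at 2, so that is the treewidth.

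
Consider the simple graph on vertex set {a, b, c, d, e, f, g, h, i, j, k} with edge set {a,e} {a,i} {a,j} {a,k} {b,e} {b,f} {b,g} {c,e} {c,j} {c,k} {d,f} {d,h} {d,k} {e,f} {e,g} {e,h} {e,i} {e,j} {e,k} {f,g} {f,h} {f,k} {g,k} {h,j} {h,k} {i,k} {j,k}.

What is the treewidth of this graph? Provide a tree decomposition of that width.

Treewidth 3.
Bags: B1 = {e, f, g, k}  B2 = {e, f, h, k}  B3 = {e, h, j, k}  B4 = {a, e, j, k}  B5 = {c, e, j, k}  B6 = {a, e, i, k}  B7 = {b, e, f, g}  B8 = {d, f, h, k}
Tree: B1–B2, B2–B3, B3–B4, B3–B5, B4–B6, B1–B7, B2–B8

Each bag holds 4 vertices, so the decomposition has width 3, which upper-bounds the treewidth. For the lower bound, the 4 vertices {d, f, h, k} are pairwise adjacent, and any tree decomposition puts a clique entirely inside one bag — forcing width ≥ 3. Combining the bounds, tw(G) = 3.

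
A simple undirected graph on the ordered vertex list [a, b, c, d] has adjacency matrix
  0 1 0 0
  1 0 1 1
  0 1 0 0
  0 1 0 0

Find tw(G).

A width-1 tree decomposition is:
Bags: B1 = {b, d}  B2 = {a, b}  B3 = {b, c}
Tree: B1–B2, B2–B3
Every bag has size at most 2, so the width is 2 − 1 = 1 and tw(G) ≤ 1. Any graph with an edge has treewidth ≥ 1, and G has the edge d–b. Therefore the treewidth is 1.

1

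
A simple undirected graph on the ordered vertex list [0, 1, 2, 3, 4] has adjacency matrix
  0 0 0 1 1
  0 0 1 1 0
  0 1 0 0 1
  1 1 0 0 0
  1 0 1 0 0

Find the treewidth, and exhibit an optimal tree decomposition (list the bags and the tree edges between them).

Each bag holds 3 vertices, so the decomposition has width 2, which upper-bounds the treewidth. For the lower bound, G contains the cycle 4–2–1–3–0–4, so G is not a forest; only forests have treewidth ≤ 1, hence tw(G) ≥ 2. Therefore the treewidth is 2.

Treewidth 2.
Bags: B1 = {1, 2, 4}  B2 = {1, 3, 4}  B3 = {0, 3, 4}
Tree: B1–B2, B2–B3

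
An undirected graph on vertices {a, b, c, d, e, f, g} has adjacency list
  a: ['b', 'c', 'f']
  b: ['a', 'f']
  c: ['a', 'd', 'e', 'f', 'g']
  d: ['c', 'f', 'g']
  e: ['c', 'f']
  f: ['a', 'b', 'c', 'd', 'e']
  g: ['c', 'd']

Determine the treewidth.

2

A width-2 tree decomposition is:
Bags: B1 = {a, b, f}  B2 = {a, c, f}  B3 = {c, d, f}  B4 = {c, d, g}  B5 = {c, e, f}
Tree: B1–B2, B2–B3, B3–B4, B2–B5
Every bag has size at most 3, so the width is 3 − 1 = 2 and tw(G) ≤ 2. For the lower bound, the 3 vertices {c, d, g} are pairwise adjacent, and any tree decomposition puts a clique entirely inside one bag — forcing width ≥ 2. Hence tw(G) = 2 exactly.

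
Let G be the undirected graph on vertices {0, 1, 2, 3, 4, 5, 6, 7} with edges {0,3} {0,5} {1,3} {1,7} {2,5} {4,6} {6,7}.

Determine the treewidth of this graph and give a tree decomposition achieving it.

Every bag has size at most 2, so the width is 2 − 1 = 1 and tw(G) ≤ 1. Any graph with an edge has treewidth ≥ 1, and G has the edge 4–6. Therefore the treewidth is 1.

Treewidth 1.
One optimal decomposition is:
Bags: B1 = {4, 6}  B2 = {6, 7}  B3 = {1, 7}  B4 = {1, 3}  B5 = {0, 3}  B6 = {0, 5}  B7 = {2, 5}
Tree: B1–B2, B2–B3, B3–B4, B4–B5, B5–B6, B6–B7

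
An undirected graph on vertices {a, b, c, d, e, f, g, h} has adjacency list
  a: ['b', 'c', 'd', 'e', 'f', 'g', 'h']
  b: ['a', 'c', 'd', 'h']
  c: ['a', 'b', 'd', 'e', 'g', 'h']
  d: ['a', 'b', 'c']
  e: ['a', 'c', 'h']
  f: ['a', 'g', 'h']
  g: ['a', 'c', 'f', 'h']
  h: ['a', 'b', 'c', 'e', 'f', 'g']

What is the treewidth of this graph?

A width-3 tree decomposition is:
Bags: B1 = {a, b, c, h}  B2 = {a, c, e, h}  B3 = {a, c, g, h}  B4 = {a, f, g, h}  B5 = {a, b, c, d}
Tree: B1–B2, B2–B3, B3–B4, B1–B5
The largest bag has 4 vertices, giving width 3; this decomposition certifies tw(G) ≤ 3. On the other hand G contains the 4-clique {a, b, c, d}. A clique must lie in a single bag of any decomposition, so no decomposition can have width below 3. Hence tw(G) = 3 exactly.

3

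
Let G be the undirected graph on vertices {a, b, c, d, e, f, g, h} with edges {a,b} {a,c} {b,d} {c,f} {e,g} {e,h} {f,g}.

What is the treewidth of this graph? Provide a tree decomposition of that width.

Every bag has size at most 2, so the width is 2 − 1 = 1 and tw(G) ≤ 1. Since G has at least one edge (e.g. d–b), it is not an edgeless graph, so tw(G) ≥ 1. The upper and lower bounds meet at 1, so that is the treewidth.

Treewidth 1.
Bags: B1 = {b, d}  B2 = {a, b}  B3 = {a, c}  B4 = {c, f}  B5 = {f, g}  B6 = {e, g}  B7 = {e, h}
Tree: B1–B2, B2–B3, B3–B4, B4–B5, B5–B6, B6–B7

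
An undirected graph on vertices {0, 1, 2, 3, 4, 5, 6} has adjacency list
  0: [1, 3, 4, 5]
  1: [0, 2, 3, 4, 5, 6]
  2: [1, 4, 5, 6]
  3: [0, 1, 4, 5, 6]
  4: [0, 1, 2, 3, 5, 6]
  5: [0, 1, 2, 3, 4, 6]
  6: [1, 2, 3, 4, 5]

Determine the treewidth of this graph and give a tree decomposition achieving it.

The largest bag has 5 vertices, giving width 4; this decomposition certifies tw(G) ≤ 4. On the other hand G contains the 5-clique {1, 2, 4, 5, 6}. A clique must lie in a single bag of any decomposition, so no decomposition can have width below 4. Therefore the treewidth is 4.

Treewidth 4.
One optimal decomposition is:
Bags: B1 = {0, 1, 3, 4, 5}  B2 = {1, 3, 4, 5, 6}  B3 = {1, 2, 4, 5, 6}
Tree: B1–B2, B2–B3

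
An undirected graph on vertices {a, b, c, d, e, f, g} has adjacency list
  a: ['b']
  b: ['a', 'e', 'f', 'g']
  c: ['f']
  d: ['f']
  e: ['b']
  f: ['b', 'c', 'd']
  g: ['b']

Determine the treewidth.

1

A width-1 tree decomposition is:
Bags: B1 = {d, f}  B2 = {b, f}  B3 = {b, g}  B4 = {c, f}  B5 = {a, b}  B6 = {b, e}
Tree: B1–B2, B2–B3, B1–B4, B2–B5, B5–B6
Every bag has size at most 2, so the width is 2 − 1 = 1 and tw(G) ≤ 1. G has an edge, so its treewidth is at least 1. Therefore the treewidth is 1.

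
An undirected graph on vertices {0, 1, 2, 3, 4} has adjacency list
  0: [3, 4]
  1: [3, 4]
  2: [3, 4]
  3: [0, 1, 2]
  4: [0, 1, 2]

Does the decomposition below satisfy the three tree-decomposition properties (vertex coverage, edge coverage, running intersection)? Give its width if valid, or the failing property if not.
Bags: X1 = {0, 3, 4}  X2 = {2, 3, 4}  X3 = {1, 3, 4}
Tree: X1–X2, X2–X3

Checking the three conditions: (i) the bags cover all of {0, 1, 2, 3, 4}; (ii) for each edge, some bag contains both endpoints; (iii) the bags containing any fixed vertex form a subtree. All hold, so the decomposition is valid with width 3 − 1 = 2.

Yes; width 2.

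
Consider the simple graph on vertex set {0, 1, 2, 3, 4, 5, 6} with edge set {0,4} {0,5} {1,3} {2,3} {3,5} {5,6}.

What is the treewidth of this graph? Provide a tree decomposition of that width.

Every bag has size at most 2, so the width is 2 − 1 = 1 and tw(G) ≤ 1. Since G has at least one edge (e.g. 3–5), it is not an edgeless graph, so tw(G) ≥ 1. Combining the bounds, tw(G) = 1.

Treewidth 1.
Bags: B1 = {3, 5}  B2 = {5, 6}  B3 = {0, 5}  B4 = {0, 4}  B5 = {1, 3}  B6 = {2, 3}
Tree: B1–B2, B2–B3, B3–B4, B1–B5, B1–B6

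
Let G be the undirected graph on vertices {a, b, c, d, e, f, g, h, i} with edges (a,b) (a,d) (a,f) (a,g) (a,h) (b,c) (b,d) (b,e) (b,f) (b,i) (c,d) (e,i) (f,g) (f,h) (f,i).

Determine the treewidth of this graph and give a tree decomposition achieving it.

The largest bag has 3 vertices, giving width 2; this decomposition certifies tw(G) ≤ 2. On the other hand G contains the 3-clique {a, f, g}. A clique must lie in a single bag of any decomposition, so no decomposition can have width below 2. Therefore the treewidth is 2.

Treewidth 2.
One optimal decomposition is:
Bags: B1 = {b, e, i}  B2 = {b, f, i}  B3 = {a, b, f}  B4 = {a, f, g}  B5 = {a, b, d}  B6 = {a, f, h}  B7 = {b, c, d}
Tree: B1–B2, B2–B3, B3–B4, B3–B5, B3–B6, B5–B7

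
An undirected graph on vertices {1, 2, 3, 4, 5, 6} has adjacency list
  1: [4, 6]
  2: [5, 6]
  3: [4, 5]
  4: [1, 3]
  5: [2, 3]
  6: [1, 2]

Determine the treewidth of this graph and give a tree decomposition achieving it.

Treewidth 2.
Bags: B1 = {3, 4, 5}  B2 = {2, 4, 5}  B3 = {2, 4, 6}  B4 = {1, 4, 6}
Tree: B1–B2, B2–B3, B3–B4

Each bag holds 3 vertices, so the decomposition has width 2, which upper-bounds the treewidth. For the lower bound, G contains the cycle 4–3–5–2–6–1–4, so G is not a forest; only forests have treewidth ≤ 1, hence tw(G) ≥ 2. Combining the bounds, tw(G) = 2.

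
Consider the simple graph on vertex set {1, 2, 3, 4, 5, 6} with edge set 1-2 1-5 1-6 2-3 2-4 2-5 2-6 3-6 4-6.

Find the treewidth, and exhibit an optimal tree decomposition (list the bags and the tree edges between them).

Treewidth 2.
Bags: B1 = {1, 2, 6}  B2 = {1, 2, 5}  B3 = {2, 4, 6}  B4 = {2, 3, 6}
Tree: B1–B2, B1–B3, B1–B4

Every bag has size at most 3, so the width is 3 − 1 = 2 and tw(G) ≤ 2. For the lower bound, the 3 vertices {1, 2, 5} are pairwise adjacent, and any tree decomposition puts a clique entirely inside one bag — forcing width ≥ 2. The upper and lower bounds meet at 2, so that is the treewidth.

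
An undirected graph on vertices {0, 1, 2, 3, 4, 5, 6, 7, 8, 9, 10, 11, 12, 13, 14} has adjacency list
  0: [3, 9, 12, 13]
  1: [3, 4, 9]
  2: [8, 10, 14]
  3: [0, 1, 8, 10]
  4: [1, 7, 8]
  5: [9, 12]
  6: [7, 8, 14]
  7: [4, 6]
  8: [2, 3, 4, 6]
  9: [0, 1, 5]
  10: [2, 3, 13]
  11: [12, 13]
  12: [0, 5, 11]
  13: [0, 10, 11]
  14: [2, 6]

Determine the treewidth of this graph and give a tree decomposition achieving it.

Treewidth 3.
Bags: B1 = {5, 9, 11, 12}  B2 = {0, 9, 11, 12}  B3 = {0, 9, 11, 13}  B4 = {0, 1, 9, 13}  B5 = {0, 1, 3, 13}  B6 = {1, 3, 10, 13}  B7 = {1, 3, 4, 10}  B8 = {3, 4, 8, 10}  B9 = {2, 4, 8, 10}  B10 = {2, 4, 7, 8}  B11 = {2, 6, 7, 8}  B12 = {2, 6, 7, 14}
Tree: B1–B2, B2–B3, B3–B4, B4–B5, B5–B6, B6–B7, B7–B8, B8–B9, B9–B10, B10–B11, B11–B12

Each bag holds 4 vertices, so the decomposition has width 3, which upper-bounds the treewidth. For the lower bound: the 4 vertex sets {5,11,12}, {9}, {0}, {1,3,10,13} are disjoint, each induces a connected subgraph, and every pair is joined by at least one edge of G. Contracting each set to a single vertex therefore yields K_{4} as a minor, and since treewidth is minor-monotone, tw(G) ≥ tw(K_{4}) = 3. The upper and lower bounds meet at 3, so that is the treewidth.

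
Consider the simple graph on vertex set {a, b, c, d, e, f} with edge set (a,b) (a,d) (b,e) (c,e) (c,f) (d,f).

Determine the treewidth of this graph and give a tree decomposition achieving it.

Treewidth 2.
One optimal decomposition is:
Bags: B1 = {c, d, f}  B2 = {c, d, e}  B3 = {b, d, e}  B4 = {a, b, d}
Tree: B1–B2, B2–B3, B3–B4

Each bag holds 3 vertices, so the decomposition has width 2, which upper-bounds the treewidth. Since d–f–c–e–b–a–d is a cycle in G, G is not acyclic. Forests are exactly the graphs of treewidth ≤ 1, so tw(G) ≥ 2. Therefore the treewidth is 2.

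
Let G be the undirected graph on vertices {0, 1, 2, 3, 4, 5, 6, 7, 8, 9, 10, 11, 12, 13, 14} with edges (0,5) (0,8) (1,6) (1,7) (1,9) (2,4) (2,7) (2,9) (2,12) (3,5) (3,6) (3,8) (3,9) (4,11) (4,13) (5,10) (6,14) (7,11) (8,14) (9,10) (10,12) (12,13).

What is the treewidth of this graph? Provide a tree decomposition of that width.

Treewidth 3.
One such decomposition:
Bags: B1 = {0, 5, 8, 14}  B2 = {3, 5, 8, 14}  B3 = {3, 5, 6, 14}  B4 = {3, 5, 6, 10}  B5 = {3, 6, 9, 10}  B6 = {1, 6, 9, 10}  B7 = {1, 9, 10, 12}  B8 = {1, 2, 9, 12}  B9 = {1, 2, 7, 12}  B10 = {2, 7, 12, 13}  B11 = {2, 4, 7, 13}  B12 = {4, 7, 11, 13}
Tree: B1–B2, B2–B3, B3–B4, B4–B5, B5–B6, B6–B7, B7–B8, B8–B9, B9–B10, B10–B11, B11–B12

The largest bag has 4 vertices, giving width 3; this decomposition certifies tw(G) ≤ 3. For the lower bound: the 4 vertex sets {0,8,14}, {5}, {3}, {1,6,9,10} are disjoint, each induces a connected subgraph, and every pair is joined by at least one edge of G. Contracting each set to a single vertex therefore yields K_{4} as a minor, and since treewidth is minor-monotone, tw(G) ≥ tw(K_{4}) = 3. The upper and lower bounds meet at 3, so that is the treewidth.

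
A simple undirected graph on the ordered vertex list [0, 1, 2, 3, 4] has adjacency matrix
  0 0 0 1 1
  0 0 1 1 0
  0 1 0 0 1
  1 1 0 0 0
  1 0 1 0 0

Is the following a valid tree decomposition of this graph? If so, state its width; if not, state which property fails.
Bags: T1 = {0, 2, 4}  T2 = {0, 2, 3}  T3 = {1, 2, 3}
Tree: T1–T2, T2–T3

Every vertex of G appears in some bag (union = {0, 1, 2, 3, 4}); every edge is covered by a bag; and for each vertex v the set of bags containing v is connected in the bag tree. The decomposition is therefore valid. The largest bag has 3 vertices, so the width is 2.

Yes; width 2.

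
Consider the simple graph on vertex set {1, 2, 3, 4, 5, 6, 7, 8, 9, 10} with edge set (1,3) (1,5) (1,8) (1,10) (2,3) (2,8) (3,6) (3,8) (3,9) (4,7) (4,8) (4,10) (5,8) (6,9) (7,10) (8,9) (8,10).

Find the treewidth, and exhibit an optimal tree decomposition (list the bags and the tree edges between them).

Every bag has size at most 3, so the width is 3 − 1 = 2 and tw(G) ≤ 2. Conversely, {1, 8, 10} is a clique of size 3, and the vertices of any clique must share a bag in every tree decomposition; so some bag has ≥ 3 vertices and tw(G) ≥ 2. Hence tw(G) = 2 exactly.

Treewidth 2.
One optimal decomposition is:
Bags: B1 = {1, 5, 8}  B2 = {1, 3, 8}  B3 = {3, 8, 9}  B4 = {1, 8, 10}  B5 = {2, 3, 8}  B6 = {4, 8, 10}  B7 = {3, 6, 9}  B8 = {4, 7, 10}
Tree: B1–B2, B2–B3, B2–B4, B2–B5, B4–B6, B3–B7, B6–B8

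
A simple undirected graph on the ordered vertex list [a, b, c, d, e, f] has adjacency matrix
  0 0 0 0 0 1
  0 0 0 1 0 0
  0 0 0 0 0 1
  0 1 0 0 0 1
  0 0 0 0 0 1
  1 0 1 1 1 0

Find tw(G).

1

A width-1 tree decomposition is:
Bags: B1 = {d, f}  B2 = {a, f}  B3 = {c, f}  B4 = {b, d}  B5 = {e, f}
Tree: B1–B2, B1–B3, B1–B4, B3–B5
The largest bag has 2 vertices, giving width 1; this decomposition certifies tw(G) ≤ 1. Any graph with an edge has treewidth ≥ 1, and G has the edge f–d. Combining the bounds, tw(G) = 1.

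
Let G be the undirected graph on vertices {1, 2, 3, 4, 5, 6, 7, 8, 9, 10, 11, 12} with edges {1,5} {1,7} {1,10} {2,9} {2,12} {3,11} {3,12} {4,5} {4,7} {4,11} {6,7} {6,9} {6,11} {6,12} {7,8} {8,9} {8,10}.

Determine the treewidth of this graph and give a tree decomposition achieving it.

Treewidth 3.
Bags: B1 = {1, 4, 5, 10}  B2 = {1, 4, 7, 10}  B3 = {4, 7, 8, 10}  B4 = {4, 7, 8, 11}  B5 = {6, 7, 8, 11}  B6 = {6, 8, 9, 11}  B7 = {3, 6, 9, 11}  B8 = {3, 6, 9, 12}  B9 = {2, 3, 9, 12}
Tree: B1–B2, B2–B3, B3–B4, B4–B5, B5–B6, B6–B7, B7–B8, B8–B9

The largest bag has 4 vertices, giving width 3; this decomposition certifies tw(G) ≤ 3. For the lower bound: the 4 vertex sets {1,5,10}, {4}, {7}, {6,8,9,11} are disjoint, each induces a connected subgraph, and every pair is joined by at least one edge of G. Contracting each set to a single vertex therefore yields K_{4} as a minor, and since treewidth is minor-monotone, tw(G) ≥ tw(K_{4}) = 3. Therefore the treewidth is 3.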